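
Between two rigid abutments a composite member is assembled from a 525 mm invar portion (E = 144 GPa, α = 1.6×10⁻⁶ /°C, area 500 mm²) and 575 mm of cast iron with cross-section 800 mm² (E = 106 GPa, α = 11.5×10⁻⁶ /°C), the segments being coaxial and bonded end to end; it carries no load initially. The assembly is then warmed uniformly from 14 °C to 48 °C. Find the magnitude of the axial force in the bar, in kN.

With the walls removed the bar would change length by δ_free = Σ αᵢΔT Lᵢ = 1.6×10⁻⁶×34×525 + 11.5×10⁻⁶×34×575 = 0.2534 mm.
The walls prevent any net length change, so an axial force P (same in every segment) develops. Compatibility: P · Σ Lᵢ/(AᵢEᵢ) = δ_free.
The series flexibility is Σ Lᵢ/(AᵢEᵢ) = 525/(500×144×10³) + 575/(800×106×10³) = 1.407×10⁻⁵ mm/N.
P = 0.2534 / 1.407×10⁻⁵ = 18010 N = 18.01 kN, compressive.

P ≈ 18 kN (compressive)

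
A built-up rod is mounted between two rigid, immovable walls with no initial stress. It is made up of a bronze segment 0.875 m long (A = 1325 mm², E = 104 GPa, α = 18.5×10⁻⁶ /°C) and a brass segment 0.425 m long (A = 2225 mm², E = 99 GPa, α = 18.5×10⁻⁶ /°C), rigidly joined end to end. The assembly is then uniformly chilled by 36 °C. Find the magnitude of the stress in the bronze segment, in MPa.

If the supports were absent, the total length change would be Σ αᵢΔT Lᵢ = 18.5×10⁻⁶×36×875 + 18.5×10⁻⁶×36×425 = 0.8658 mm.
The rigid supports impose zero overall length change; the single axial force P common to all segments must satisfy P Σ Lᵢ/(AᵢEᵢ) = δ_free.
Σ Lᵢ/(AᵢEᵢ) = 875/(1325×104×10³) + 425/(2225×99×10³) = 8.279×10⁻⁶ mm/N.
So P = 0.8658 / 8.279×10⁻⁶ = 104.6 kN, tensile.
σ_{bronze} = P / A = 104600 / 1325 = 78.92 MPa.

σ ≈ 78.9 MPa (tensile)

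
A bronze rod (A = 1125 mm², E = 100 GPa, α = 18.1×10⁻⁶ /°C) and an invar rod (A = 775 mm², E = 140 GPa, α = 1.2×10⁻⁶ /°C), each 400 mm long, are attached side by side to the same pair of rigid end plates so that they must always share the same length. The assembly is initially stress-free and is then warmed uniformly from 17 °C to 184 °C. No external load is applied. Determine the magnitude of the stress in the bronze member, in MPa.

σ ≈ 139 MPa (compressive)

Equilibrium of a rigid end plate with no external load gives equal and opposite internal forces ±P in the two members. Since α_{bronze} > α_{invar}, heating drives the bronze into compression and the invar into tension.
Compatibility of the two members (thermal + elastic change equal): (α₁ − α₂)ΔT = P·[1/(A₁E₁) + 1/(A₂E₂)].
|α₁ − α₂|·ΔT = 16.9×10⁻⁶ × 167 = 0.002822.
1/(A₁E₁) + 1/(A₂E₂) = 1/(1125×100×10³) + 1/(775×140×10³) = 1.811×10⁻⁸ N⁻¹.
P = 0.002822 / 1.811×10⁻⁸ = 155900 N = 155.9 kN.
σ_{bronze} = P/A₁ = 155900/1125 = 138.6 MPa, compressive.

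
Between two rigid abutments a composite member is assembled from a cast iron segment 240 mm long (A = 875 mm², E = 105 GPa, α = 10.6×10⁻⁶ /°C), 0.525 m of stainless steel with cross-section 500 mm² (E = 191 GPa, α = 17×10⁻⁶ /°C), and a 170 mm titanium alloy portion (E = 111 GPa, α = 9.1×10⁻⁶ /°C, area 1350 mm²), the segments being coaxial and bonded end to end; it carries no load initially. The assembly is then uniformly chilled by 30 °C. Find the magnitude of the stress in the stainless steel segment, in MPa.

If the supports were absent, the total length change would be Σ αᵢΔT Lᵢ = 10.6×10⁻⁶×30×240 + 17×10⁻⁶×30×525 + 9.1×10⁻⁶×30×170 = 0.3905 mm.
The rigid supports impose zero overall length change; the single axial force P common to all segments must satisfy P Σ Lᵢ/(AᵢEᵢ) = δ_free.
The series flexibility is Σ Lᵢ/(AᵢEᵢ) = 240/(875×105×10³) + 525/(500×191×10³) + 170/(1350×111×10³) = 9.244×10⁻⁶ mm/N.
P = 0.3905 / 9.244×10⁻⁶ = 42240 N = 42.24 kN, tensile.
σ_{stainless steel} = P / A = 42240 / 500 = 84.48 MPa.

σ ≈ 84.5 MPa (tensile)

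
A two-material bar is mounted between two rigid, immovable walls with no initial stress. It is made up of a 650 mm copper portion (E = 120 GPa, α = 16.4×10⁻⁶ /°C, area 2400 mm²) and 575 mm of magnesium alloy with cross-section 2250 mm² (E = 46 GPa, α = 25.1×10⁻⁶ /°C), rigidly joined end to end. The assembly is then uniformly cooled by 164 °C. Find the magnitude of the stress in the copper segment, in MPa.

σ ≈ 219 MPa (tensile)

With the walls removed the bar would change length by δ_free = Σ αᵢΔT Lᵢ = 16.4×10⁻⁶×164×650 + 25.1×10⁻⁶×164×575 = 4.115 mm.
Since the ends are fixed, an axial force P builds up, equal in every segment, with P · Σ Lᵢ/(AᵢEᵢ) = δ_free.
Σ Lᵢ/(AᵢEᵢ) = 650/(2400×120×10³) + 575/(2250×46×10³) = 7.813×10⁻⁶ mm/N.
So P = 4.115 / 7.813×10⁻⁶ = 526.7 kN, tensile.
σ_{copper} = P / A = 526700 / 2400 = 219.5 MPa.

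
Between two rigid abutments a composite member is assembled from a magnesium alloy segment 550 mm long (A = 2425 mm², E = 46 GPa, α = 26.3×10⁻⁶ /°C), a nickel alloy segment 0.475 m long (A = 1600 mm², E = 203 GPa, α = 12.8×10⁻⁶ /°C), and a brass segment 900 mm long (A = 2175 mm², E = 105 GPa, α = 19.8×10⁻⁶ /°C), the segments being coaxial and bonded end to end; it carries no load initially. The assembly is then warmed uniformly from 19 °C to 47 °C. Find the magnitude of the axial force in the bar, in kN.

With the walls removed the bar would change length by δ_free = Σ αᵢΔT Lᵢ = 26.3×10⁻⁶×28×550 + 12.8×10⁻⁶×28×475 + 19.8×10⁻⁶×28×900 = 1.074 mm.
Since the ends are fixed, an axial force P builds up, equal in every segment, with P · Σ Lᵢ/(AᵢEᵢ) = δ_free.
The series flexibility is Σ Lᵢ/(AᵢEᵢ) = 550/(2425×46×10³) + 475/(1600×203×10³) + 900/(2175×105×10³) = 1.033×10⁻⁵ mm/N.
So P = 1.074 / 1.033×10⁻⁵ = 104 kN, compressive.

P ≈ 104 kN (compressive)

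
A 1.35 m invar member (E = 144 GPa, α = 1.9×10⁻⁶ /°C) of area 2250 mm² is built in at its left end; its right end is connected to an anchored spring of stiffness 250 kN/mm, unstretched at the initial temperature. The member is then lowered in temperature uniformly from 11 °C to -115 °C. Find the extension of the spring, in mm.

δ ≈ 0.158 mm

Free thermal contraction: δ_free = αΔT L = 1.9×10⁻⁶ × 126 × 1350 = 0.3232 mm.
With a force P in the spring, the elastic change of the member is PL/(AE) and that of the spring is P/k; compatibility requires their sum to equal δ_free.
So P = δ_free / [L/(AE) + 1/k] = 0.3232 / [ 1350/(2250×144×10³) + 1/(250×10³) ].
P = 0.3232 / 8.167×10⁻⁶ = 39570 N.
Spring extension = P/k = 39570/(250×10³) = 0.1583 mm.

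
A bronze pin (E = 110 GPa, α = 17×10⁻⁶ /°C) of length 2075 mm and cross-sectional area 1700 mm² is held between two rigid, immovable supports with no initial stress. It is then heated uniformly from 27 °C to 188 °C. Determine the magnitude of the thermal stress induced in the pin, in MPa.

σ ≈ 301 MPa (compressive)

The supports are rigid, so the total axial strain is zero. The restrained thermal strain is ε = αΔT = 17×10⁻⁶ × 161 = 2737×10⁻⁶.
The stress required to suppress this strain is σ = Eε = 110×10³ × 2737×10⁻⁶ = 301.1 MPa, compressive since the pin is trying to expand.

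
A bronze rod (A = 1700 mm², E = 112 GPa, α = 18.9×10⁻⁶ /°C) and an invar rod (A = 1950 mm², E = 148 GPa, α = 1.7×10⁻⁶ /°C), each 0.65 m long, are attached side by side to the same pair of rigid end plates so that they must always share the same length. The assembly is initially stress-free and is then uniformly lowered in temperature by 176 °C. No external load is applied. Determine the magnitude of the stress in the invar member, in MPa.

σ ≈ 178 MPa (compressive)

The bronze has the larger α, so on cooling it would change length more than the invar if both were free. The rigid plates force a common final length, so the bronze is put into tension and the invar into compression, with equal and opposite forces P (no external load).
Setting the final lengths equal and cancelling L: (α₁ − α₂)ΔT = P/(A₁E₁) + P/(A₂E₂).
|α₁ − α₂|·ΔT = 17.2×10⁻⁶ × 176 = 0.003027.
1/(A₁E₁) + 1/(A₂E₂) = 1/(1700×112×10³) + 1/(1950×148×10³) = 8.717×10⁻⁹ N⁻¹.
P = 0.003027 / 8.717×10⁻⁹ = 347300 N = 347.3 kN.
σ_{invar} = P/A₂ = 347300/1950 = 178.1 MPa, compressive.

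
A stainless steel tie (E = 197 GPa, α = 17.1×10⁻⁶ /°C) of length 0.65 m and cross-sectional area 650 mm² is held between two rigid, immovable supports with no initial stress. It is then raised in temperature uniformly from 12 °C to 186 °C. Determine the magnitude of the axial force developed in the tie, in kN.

P ≈ 381 kN (compressive)

The ends cannot move, so σ = EαΔT = 197×10³ × 17.1×10⁻⁶ × 174 = 586.2 MPa.
Axial force P = σA = 586.2 × 650 = 381000 N = 381 kN, compressive.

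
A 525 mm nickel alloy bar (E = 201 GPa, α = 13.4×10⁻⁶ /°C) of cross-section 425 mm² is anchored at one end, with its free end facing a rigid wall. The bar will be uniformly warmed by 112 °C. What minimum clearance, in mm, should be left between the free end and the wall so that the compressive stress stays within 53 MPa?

With no wall the bar would lengthen by αΔT L = 13.4×10⁻⁶ × 112 × 525 = 0.7879 mm.
A stress of 53 MPa corresponds to the wall pushing the bar back by σL/E = 53×525/(201×10³) = 0.1384 mm.
The gap must absorb the remainder: g_min = 0.7879 − 0.1384 = 0.6495 mm.

g ≈ 0.649 mm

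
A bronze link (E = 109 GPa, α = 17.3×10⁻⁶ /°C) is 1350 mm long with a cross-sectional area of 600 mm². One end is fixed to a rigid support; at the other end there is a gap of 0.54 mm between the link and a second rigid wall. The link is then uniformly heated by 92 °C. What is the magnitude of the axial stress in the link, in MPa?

σ ≈ 130 MPa (compressive)

Unrestrained expansion: δ_free = αΔT L = 17.3×10⁻⁶ × 92 × 1350 = 2.149 mm.
This exceeds the 0.54 mm gap, so the wall pushes back. The portion of expansion that must be recovered elastically is δ_free − gap = 2.149 − 0.54 = 1.609 mm.
So σ = E(δ_free − g)/L = 109×10³ × 1.609/1350 = 129.9 MPa.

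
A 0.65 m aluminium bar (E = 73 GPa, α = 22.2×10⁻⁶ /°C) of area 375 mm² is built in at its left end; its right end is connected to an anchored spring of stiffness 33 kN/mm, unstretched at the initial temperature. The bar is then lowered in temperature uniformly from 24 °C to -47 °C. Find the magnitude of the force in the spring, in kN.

If the spring were absent the bar would shorten by αΔT L = 22.2×10⁻⁶ × 71 × 650 = 1.025 mm.
With a force P in the spring, the elastic change of the bar is PL/(AE) and that of the spring is P/k; compatibility requires their sum to equal δ_free.
P [ L/(AE) + 1/k ] = δ_free → P [ 650/(375×73×10³) + 1/(33×10³) ] = 1.025.
P = 1.025 / 5.405×10⁻⁵ = 18960 N.

P ≈ 19 kN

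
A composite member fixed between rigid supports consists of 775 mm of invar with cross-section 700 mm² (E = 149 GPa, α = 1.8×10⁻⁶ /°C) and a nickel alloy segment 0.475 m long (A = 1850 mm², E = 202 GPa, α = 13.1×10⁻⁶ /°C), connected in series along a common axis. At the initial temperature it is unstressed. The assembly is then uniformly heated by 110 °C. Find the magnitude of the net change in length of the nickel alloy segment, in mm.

|ΔL| ≈ 0.562 mm

Free thermal expansion of the whole bar: Σ αᵢΔT Lᵢ = 1.8×10⁻⁶×110×775 + 13.1×10⁻⁶×110×475 = 0.8379 mm.
Since the ends are fixed, an axial force P builds up, equal in every segment, with P · Σ Lᵢ/(AᵢEᵢ) = δ_free.
Σ Lᵢ/(AᵢEᵢ) = 775/(700×149×10³) + 475/(1850×202×10³) = 8.702×10⁻⁶ mm/N.
P = 0.8379 / 8.702×10⁻⁶ = 96300 N = 96.3 kN, compressive.
For the nickel alloy segment, free thermal change = 13.1×10⁻⁶×110×475 = 0.6845 mm and elastic change from P = 96300×475/(1850×202×10³) = 0.1224 mm; these oppose, so the net change is 0.562 mm (segment lengthens).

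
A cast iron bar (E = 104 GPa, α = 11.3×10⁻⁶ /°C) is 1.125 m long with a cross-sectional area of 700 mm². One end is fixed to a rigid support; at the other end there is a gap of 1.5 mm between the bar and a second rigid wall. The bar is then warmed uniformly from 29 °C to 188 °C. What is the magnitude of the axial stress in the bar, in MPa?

If the wall were absent the bar would grow by αΔT L = 11.3×10⁻⁶ × 159 × 1125 = 2.021 mm.
The gap closes (δ_free > 1.5 mm) and the wall then resists a further 2.021 − 1.5 = 0.5213 mm of expansion.
Compatibility: PL/(AE) = 0.5213 mm, so σ = P/A = E × (0.5213/1125) = 48.19 MPa.

σ ≈ 48.2 MPa (compressive)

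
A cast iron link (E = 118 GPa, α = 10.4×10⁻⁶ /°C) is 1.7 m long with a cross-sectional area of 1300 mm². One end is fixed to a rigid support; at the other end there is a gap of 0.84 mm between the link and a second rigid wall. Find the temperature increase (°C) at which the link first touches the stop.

Contact occurs when the free expansion equals the gap: αΔT L = 0.84 mm.
ΔT = 0.84 / (10.4×10⁻⁶ × 1700) = 47.51 °C.

ΔT ≈ 47.5 °C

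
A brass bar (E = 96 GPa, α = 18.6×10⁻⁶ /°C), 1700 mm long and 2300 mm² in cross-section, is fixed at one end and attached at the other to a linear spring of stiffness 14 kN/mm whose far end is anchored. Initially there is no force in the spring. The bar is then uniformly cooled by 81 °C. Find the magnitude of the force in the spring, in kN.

The unrestrained thermal change is αΔT L = 18.6×10⁻⁶ × 81 × 1700 = 2.561 mm.
Let P be the tensile force in the spring. The bar extends elastically by PL/(AE) and the spring stretches by P/k; together these equal δ_free.
P [ L/(AE) + 1/k ] = δ_free → P [ 1700/(2300×96×10³) + 1/(14×10³) ] = 2.561.
P = 2.561 / 7.913×10⁻⁵ = 32370 N.

P ≈ 32.4 kN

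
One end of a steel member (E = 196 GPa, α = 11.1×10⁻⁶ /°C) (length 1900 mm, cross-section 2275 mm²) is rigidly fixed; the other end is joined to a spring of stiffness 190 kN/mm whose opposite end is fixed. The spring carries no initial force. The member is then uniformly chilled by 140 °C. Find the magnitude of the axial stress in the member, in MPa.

σ ≈ 136 MPa (tensile)

If the spring were absent the member would shorten by αΔT L = 11.1×10⁻⁶ × 140 × 1900 = 2.953 mm.
With a force P in the spring, the elastic change of the member is PL/(AE) and that of the spring is P/k; compatibility requires their sum to equal δ_free.
P [ L/(AE) + 1/k ] = δ_free → P [ 1900/(2275×196×10³) + 1/(190×10³) ] = 2.953.
P = 2.953 / 9.524×10⁻⁶ = 310000 N.
σ = P/A = 310000/2275 = 136.3 MPa.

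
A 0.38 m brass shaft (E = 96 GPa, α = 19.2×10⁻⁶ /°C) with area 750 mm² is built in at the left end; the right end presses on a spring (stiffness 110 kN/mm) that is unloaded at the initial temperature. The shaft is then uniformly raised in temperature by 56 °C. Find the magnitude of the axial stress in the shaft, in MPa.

If the spring were absent the shaft would lengthen by αΔT L = 19.2×10⁻⁶ × 56 × 380 = 0.4086 mm.
Let P be the compressive force at the spring. The shaft shortens elastically by PL/(AE) and the spring compresses by P/k; together these equal δ_free.
So P = δ_free / [L/(AE) + 1/k] = 0.4086 / [ 380/(750×96×10³) + 1/(110×10³) ].
P = 0.4086 / 1.437×10⁻⁵ = 28440 N.
σ = P/A = 28440/750 = 37.91 MPa.

σ ≈ 37.9 MPa (compressive)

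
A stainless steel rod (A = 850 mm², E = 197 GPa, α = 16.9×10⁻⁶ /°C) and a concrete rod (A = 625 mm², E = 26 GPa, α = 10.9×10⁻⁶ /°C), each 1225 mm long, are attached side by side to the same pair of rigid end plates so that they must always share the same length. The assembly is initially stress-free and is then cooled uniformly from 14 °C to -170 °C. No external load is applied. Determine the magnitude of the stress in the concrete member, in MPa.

σ ≈ 26.2 MPa (compressive)

Both members must finish at the same length. With the larger α, the stainless steel tends to over-contract; the plates restrain it, putting the stainless steel in tension and the concrete in compression. With no external load the two internal forces are equal and opposite, magnitude P.
Setting the final lengths equal and cancelling L: (α₁ − α₂)ΔT = P/(A₁E₁) + P/(A₂E₂).
|α₁ − α₂|·ΔT = 6×10⁻⁶ × 184 = 0.001104.
1/(A₁E₁) + 1/(A₂E₂) = 1/(850×197×10³) + 1/(625×26×10³) = 6.751×10⁻⁸ N⁻¹.
So P = 0.001104 / 6.751×10⁻⁸ = 16.35 kN.
σ_{concrete} = P/A₂ = 16350/625 = 26.16 MPa, compressive.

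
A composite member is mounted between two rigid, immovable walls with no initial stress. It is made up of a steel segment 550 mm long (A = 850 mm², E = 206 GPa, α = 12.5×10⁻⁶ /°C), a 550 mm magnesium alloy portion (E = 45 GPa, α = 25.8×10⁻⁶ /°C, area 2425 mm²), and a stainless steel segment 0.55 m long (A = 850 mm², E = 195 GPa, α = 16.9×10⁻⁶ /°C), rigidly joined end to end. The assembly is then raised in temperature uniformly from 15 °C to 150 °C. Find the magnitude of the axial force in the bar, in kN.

With the walls removed the bar would change length by δ_free = Σ αᵢΔT Lᵢ = 12.5×10⁻⁶×135×550 + 25.8×10⁻⁶×135×550 + 16.9×10⁻⁶×135×550 = 4.099 mm.
The rigid supports impose zero overall length change; the single axial force P common to all segments must satisfy P Σ Lᵢ/(AᵢEᵢ) = δ_free.
Σ Lᵢ/(AᵢEᵢ) = 550/(850×206×10³) + 550/(2425×45×10³) + 550/(850×195×10³) = 1.15×10⁻⁵ mm/N.
P = 4.099 / 1.15×10⁻⁵ = 356400 N = 356.4 kN, compressive.

P ≈ 356 kN (compressive)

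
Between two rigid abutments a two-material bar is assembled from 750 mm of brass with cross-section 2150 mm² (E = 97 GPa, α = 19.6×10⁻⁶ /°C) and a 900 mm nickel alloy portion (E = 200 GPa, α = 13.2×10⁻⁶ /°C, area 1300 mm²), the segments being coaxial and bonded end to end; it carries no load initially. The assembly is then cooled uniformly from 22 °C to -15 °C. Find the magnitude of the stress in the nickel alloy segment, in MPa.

Free thermal contraction of the whole bar: Σ αᵢΔT Lᵢ = 19.6×10⁻⁶×37×750 + 13.2×10⁻⁶×37×900 = 0.9835 mm.
The rigid supports impose zero overall length change; the single axial force P common to all segments must satisfy P Σ Lᵢ/(AᵢEᵢ) = δ_free.
Σ Lᵢ/(AᵢEᵢ) = 750/(2150×97×10³) + 900/(1300×200×10³) = 7.058×10⁻⁶ mm/N.
So P = 0.9835 / 7.058×10⁻⁶ = 139.3 kN, tensile.
σ_{nickel alloy} = P / A = 139300 / 1300 = 107.2 MPa.

σ ≈ 107 MPa (tensile)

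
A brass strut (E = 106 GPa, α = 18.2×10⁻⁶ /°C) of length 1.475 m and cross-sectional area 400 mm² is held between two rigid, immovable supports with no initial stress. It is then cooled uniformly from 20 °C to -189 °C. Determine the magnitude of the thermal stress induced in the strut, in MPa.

The supports are rigid, so the total axial strain is zero. The restrained thermal strain is ε = αΔT = 18.2×10⁻⁶ × 209 = 3803.8×10⁻⁶.
The stress required to suppress this strain is σ = Eε = 106×10³ × 3803.8×10⁻⁶ = 403.2 MPa, tensile since the strut is trying to contract.

σ ≈ 403 MPa (tensile)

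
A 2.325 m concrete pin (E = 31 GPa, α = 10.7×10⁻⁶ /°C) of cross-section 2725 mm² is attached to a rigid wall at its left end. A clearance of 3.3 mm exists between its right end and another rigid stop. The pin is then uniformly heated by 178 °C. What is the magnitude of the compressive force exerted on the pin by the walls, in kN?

Unrestrained expansion: δ_free = αΔT L = 10.7×10⁻⁶ × 178 × 2325 = 4.428 mm.
After closing the 3.3 mm clearance, 4.428 − 3.3 = 1.128 mm of expansion remains to be suppressed by the wall.
Compatibility: PL/(AE) = 1.128 mm, so σ = P/A = E × (1.128/2325) = 15.04 MPa.
P = σA = 15.04 × 2725 = 40.99 kN.

P ≈ 41 kN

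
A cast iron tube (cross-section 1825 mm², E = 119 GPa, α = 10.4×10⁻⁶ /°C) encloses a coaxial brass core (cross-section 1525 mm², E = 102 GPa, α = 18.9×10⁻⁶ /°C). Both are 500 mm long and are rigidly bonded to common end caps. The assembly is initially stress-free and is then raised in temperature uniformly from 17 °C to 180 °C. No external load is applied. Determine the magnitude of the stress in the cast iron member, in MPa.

Both members must finish at the same length. With the larger α, the brass tends to over-expand; the plates restrain it, putting the brass in compression and the cast iron in tension. With no external load the two internal forces are equal and opposite, magnitude P.
Compatibility of the two members (thermal + elastic change equal): (α₁ − α₂)ΔT = P·[1/(A₁E₁) + 1/(A₂E₂)].
|α₁ − α₂|·ΔT = 8.5×10⁻⁶ × 163 = 0.001385.
1/(A₁E₁) + 1/(A₂E₂) = 1/(1825×119×10³) + 1/(1525×102×10³) = 1.103×10⁻⁸ N⁻¹.
P = 0.001385 / 1.103×10⁻⁸ = 125600 N = 125.6 kN.
σ_{cast iron} = P/A₁ = 125600/1825 = 68.81 MPa, tensile.

σ ≈ 68.8 MPa (tensile)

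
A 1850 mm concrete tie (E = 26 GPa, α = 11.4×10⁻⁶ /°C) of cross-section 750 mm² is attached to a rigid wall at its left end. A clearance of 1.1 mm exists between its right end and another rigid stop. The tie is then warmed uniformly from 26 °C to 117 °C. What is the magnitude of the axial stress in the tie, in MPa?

σ ≈ 11.5 MPa (compressive)

If the wall were absent the tie would grow by αΔT L = 11.4×10⁻⁶ × 91 × 1850 = 1.919 mm.
This exceeds the 1.1 mm gap, so the wall pushes back. The portion of expansion that must be recovered elastically is δ_free − gap = 1.919 − 1.1 = 0.8192 mm.
So σ = E(δ_free − g)/L = 26×10³ × 0.8192/1850 = 11.51 MPa.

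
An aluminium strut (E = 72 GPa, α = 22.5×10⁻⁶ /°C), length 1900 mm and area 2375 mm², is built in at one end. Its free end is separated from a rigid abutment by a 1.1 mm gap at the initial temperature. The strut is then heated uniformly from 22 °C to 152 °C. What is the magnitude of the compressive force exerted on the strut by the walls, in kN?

P ≈ 401 kN

Unrestrained expansion: δ_free = αΔT L = 22.5×10⁻⁶ × 130 × 1900 = 5.557 mm.
The gap closes (δ_free > 1.1 mm) and the wall then resists a further 5.557 − 1.1 = 4.457 mm of expansion.
Compatibility: PL/(AE) = 4.457 mm, so σ = P/A = E × (4.457/1900) = 168.9 MPa.
P = σA = 168.9 × 2375 = 401.2 kN.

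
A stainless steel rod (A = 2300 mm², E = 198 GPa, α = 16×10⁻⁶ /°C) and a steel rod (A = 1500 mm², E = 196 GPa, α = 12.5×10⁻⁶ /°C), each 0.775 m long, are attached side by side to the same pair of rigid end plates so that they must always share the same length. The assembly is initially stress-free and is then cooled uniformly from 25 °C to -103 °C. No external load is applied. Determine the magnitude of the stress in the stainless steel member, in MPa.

Both members must finish at the same length. With the larger α, the stainless steel tends to over-contract; the plates restrain it, putting the stainless steel in tension and the steel in compression. With no external load the two internal forces are equal and opposite, magnitude P.
Compatibility of the two members (thermal + elastic change equal): (α₁ − α₂)ΔT = P·[1/(A₁E₁) + 1/(A₂E₂)].
|α₁ − α₂|·ΔT = 3.5×10⁻⁶ × 128 = 0.000448.
1/(A₁E₁) + 1/(A₂E₂) = 1/(2300×198×10³) + 1/(1500×196×10³) = 5.597×10⁻⁹ N⁻¹.
So P = 0.000448 / 5.597×10⁻⁹ = 80.04 kN.
σ_{stainless steel} = P/A₁ = 80040/2300 = 34.8 MPa, tensile.

σ ≈ 34.8 MPa (tensile)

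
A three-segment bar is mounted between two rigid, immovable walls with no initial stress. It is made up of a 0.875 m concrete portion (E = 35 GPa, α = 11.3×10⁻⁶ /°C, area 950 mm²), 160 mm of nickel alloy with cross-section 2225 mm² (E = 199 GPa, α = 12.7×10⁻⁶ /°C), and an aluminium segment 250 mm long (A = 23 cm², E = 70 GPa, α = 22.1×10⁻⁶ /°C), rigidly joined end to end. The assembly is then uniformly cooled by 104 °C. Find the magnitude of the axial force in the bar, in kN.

P ≈ 64.3 kN (tensile)

Free thermal contraction of the whole bar: Σ αᵢΔT Lᵢ = 11.3×10⁻⁶×104×875 + 12.7×10⁻⁶×104×160 + 22.1×10⁻⁶×104×250 = 1.814 mm.
The rigid supports impose zero overall length change; the single axial force P common to all segments must satisfy P Σ Lᵢ/(AᵢEᵢ) = δ_free.
Σ Lᵢ/(AᵢEᵢ) = 875/(950×35×10³) + 160/(2225×199×10³) + 250/(2300×70×10³) = 2.823×10⁻⁵ mm/N.
Hence P = δ_free / Σ(L/AE) = 1.814/2.823×10⁻⁵ = 64.27 kN (tensile).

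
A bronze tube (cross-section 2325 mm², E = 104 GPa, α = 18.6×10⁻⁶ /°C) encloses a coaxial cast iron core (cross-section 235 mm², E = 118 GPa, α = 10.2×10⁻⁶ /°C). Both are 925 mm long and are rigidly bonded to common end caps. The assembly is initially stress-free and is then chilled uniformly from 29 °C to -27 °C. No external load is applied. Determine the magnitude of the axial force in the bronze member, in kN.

P ≈ 11.7 kN (tensile in the bronze)

The bronze has the larger α, so on cooling it would change length more than the cast iron if both were free. The rigid plates force a common final length, so the bronze is put into tension and the cast iron into compression, with equal and opposite forces P (no external load).
Compatibility of the two members (thermal + elastic change equal): (α₁ − α₂)ΔT = P·[1/(A₁E₁) + 1/(A₂E₂)].
|α₁ − α₂|·ΔT = 8.4×10⁻⁶ × 56 = 0.0004704.
1/(A₁E₁) + 1/(A₂E₂) = 1/(2325×104×10³) + 1/(235×118×10³) = 4.02×10⁻⁸ N⁻¹.
P = 0.0004704 / 4.02×10⁻⁸ = 11700 N = 11.7 kN.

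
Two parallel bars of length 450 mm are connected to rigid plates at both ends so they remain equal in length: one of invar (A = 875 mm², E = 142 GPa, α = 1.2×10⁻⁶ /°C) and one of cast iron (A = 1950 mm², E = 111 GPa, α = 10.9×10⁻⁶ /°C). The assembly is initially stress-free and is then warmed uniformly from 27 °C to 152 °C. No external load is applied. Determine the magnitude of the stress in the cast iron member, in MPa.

σ ≈ 49.1 MPa (compressive)

The cast iron has the larger α, so on heating it would change length more than the invar if both were free. The rigid plates force a common final length, so the cast iron is put into compression and the invar into tension, with equal and opposite forces P (no external load).
Compatibility of the two members (thermal + elastic change equal): (α₁ − α₂)ΔT = P·[1/(A₁E₁) + 1/(A₂E₂)].
|α₁ − α₂|·ΔT = 9.7×10⁻⁶ × 125 = 0.001213.
1/(A₁E₁) + 1/(A₂E₂) = 1/(875×142×10³) + 1/(1950×111×10³) = 1.267×10⁻⁸ N⁻¹.
So P = 0.001213 / 1.267×10⁻⁸ = 95.71 kN.
σ_{cast iron} = P/A₂ = 95710/1950 = 49.08 MPa, compressive.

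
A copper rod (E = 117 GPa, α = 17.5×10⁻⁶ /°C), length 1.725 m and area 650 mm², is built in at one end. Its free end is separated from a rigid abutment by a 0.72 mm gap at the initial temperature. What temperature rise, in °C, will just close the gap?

ΔT ≈ 23.9 °C

Contact occurs when the free expansion equals the gap: αΔT L = 0.72 mm.
ΔT = 0.72 / (17.5×10⁻⁶ × 1725) = 23.85 °C.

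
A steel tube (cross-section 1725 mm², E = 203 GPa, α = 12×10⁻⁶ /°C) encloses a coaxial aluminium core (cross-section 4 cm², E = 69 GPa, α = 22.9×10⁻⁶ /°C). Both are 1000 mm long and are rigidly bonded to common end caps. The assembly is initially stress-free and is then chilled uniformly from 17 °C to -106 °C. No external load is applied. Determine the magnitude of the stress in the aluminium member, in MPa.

Both members must finish at the same length. With the larger α, the aluminium tends to over-contract; the plates restrain it, putting the aluminium in tension and the steel in compression. With no external load the two internal forces are equal and opposite, magnitude P.
Setting the final lengths equal and cancelling L: (α₁ − α₂)ΔT = P/(A₁E₁) + P/(A₂E₂).
|α₁ − α₂|·ΔT = 10.9×10⁻⁶ × 123 = 0.001341.
1/(A₁E₁) + 1/(A₂E₂) = 1/(1725×203×10³) + 1/(400×69×10³) = 3.909×10⁻⁸ N⁻¹.
P = 0.001341 / 3.909×10⁻⁸ = 34300 N = 34.3 kN.
σ_{aluminium} = P/A₂ = 34300/400 = 85.75 MPa, tensile.

σ ≈ 85.7 MPa (tensile)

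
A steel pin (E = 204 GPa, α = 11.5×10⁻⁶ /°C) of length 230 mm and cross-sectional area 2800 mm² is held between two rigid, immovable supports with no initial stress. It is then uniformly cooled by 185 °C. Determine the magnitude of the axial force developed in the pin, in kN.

P ≈ 1220 kN (tensile)

With zero net strain, σ = E·αΔT = 204 GPa × 11.5×10⁻⁶ × 185 = 434 MPa.
Then P = σA = 434 × 2800 mm² = 1215 kN, tensile.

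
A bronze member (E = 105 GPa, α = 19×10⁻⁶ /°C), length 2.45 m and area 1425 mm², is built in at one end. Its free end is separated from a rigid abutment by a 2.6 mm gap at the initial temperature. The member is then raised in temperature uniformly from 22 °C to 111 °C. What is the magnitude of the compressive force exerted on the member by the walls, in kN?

Free thermal elongation = αΔT L = 19×10⁻⁶ × 89 × 2450 = 4.143 mm.
The gap closes (δ_free > 2.6 mm) and the wall then resists a further 4.143 − 2.6 = 1.543 mm of expansion.
Compatibility: PL/(AE) = 1.543 mm, so σ = P/A = E × (1.543/2450) = 66.13 MPa.
Force on the wall = σA = 66.13 × 1425 mm² = 94.23 kN.

P ≈ 94.2 kN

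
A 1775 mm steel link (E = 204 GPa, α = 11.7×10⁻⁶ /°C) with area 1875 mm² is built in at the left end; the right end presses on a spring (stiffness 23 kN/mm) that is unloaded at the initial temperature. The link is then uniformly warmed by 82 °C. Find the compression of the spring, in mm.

If the spring were absent the link would lengthen by αΔT L = 11.7×10⁻⁶ × 82 × 1775 = 1.703 mm.
Let P be the compressive force at the spring. The link shortens elastically by PL/(AE) and the spring compresses by P/k; together these equal δ_free.
P [ L/(AE) + 1/k ] = δ_free → P [ 1775/(1875×204×10³) + 1/(23×10³) ] = 1.703.
P = 1.703 / 4.812×10⁻⁵ = 35390 N.
Spring compression = P/k = 35390/(23×10³) = 1.539 mm.

δ ≈ 1.54 mm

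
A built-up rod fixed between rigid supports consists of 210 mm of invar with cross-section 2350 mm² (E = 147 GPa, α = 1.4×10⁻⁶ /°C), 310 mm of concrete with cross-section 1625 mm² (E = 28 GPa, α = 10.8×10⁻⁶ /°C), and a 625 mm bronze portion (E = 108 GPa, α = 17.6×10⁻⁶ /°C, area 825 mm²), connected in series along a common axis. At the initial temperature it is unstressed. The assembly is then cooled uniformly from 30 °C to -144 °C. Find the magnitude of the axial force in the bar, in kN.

P ≈ 176 kN (tensile)

Free thermal contraction of the whole bar: Σ αᵢΔT Lᵢ = 1.4×10⁻⁶×174×210 + 10.8×10⁻⁶×174×310 + 17.6×10⁻⁶×174×625 = 2.548 mm.
Since the ends are fixed, an axial force P builds up, equal in every segment, with P · Σ Lᵢ/(AᵢEᵢ) = δ_free.
Σ Lᵢ/(AᵢEᵢ) = 210/(2350×147×10³) + 310/(1625×28×10³) + 625/(825×108×10³) = 1.444×10⁻⁵ mm/N.
Hence P = δ_free / Σ(L/AE) = 2.548/1.444×10⁻⁵ = 176.5 kN (tensile).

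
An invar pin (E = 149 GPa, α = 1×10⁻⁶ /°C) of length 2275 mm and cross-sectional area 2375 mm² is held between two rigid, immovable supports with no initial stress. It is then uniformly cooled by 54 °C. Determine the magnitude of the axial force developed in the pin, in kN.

P ≈ 19.1 kN (tensile)

The ends cannot move, so σ = EαΔT = 149×10³ × 1×10⁻⁶ × 54 = 8.046 MPa.
P = AEαΔT = 2375 × 149×10³ × 1×10⁻⁶ × 54 = 19.11 kN (tensile).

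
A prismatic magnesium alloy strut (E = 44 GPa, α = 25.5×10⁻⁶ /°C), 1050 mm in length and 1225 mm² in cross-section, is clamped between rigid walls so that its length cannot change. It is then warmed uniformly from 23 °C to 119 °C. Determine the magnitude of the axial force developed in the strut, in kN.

With zero net strain, σ = E·αΔT = 44 GPa × 25.5×10⁻⁶ × 96 = 107.7 MPa.
Then P = σA = 107.7 × 1225 mm² = 131.9 kN, compressive.

P ≈ 132 kN (compressive)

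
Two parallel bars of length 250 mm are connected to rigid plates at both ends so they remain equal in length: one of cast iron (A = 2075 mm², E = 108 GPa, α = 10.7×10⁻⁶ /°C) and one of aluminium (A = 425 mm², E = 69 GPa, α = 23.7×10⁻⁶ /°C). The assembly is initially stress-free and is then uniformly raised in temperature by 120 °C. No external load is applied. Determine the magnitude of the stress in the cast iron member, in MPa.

σ ≈ 19.5 MPa (tensile)

The aluminium has the larger α, so on heating it would change length more than the cast iron if both were free. The rigid plates force a common final length, so the aluminium is put into compression and the cast iron into tension, with equal and opposite forces P (no external load).
Setting the final lengths equal and cancelling L: (α₁ − α₂)ΔT = P/(A₁E₁) + P/(A₂E₂).
|α₁ − α₂|·ΔT = 13×10⁻⁶ × 120 = 0.00156.
1/(A₁E₁) + 1/(A₂E₂) = 1/(2075×108×10³) + 1/(425×69×10³) = 3.856×10⁻⁸ N⁻¹.
So P = 0.00156 / 3.856×10⁻⁸ = 40.45 kN.
σ_{cast iron} = P/A₁ = 40450/2075 = 19.5 MPa, tensile.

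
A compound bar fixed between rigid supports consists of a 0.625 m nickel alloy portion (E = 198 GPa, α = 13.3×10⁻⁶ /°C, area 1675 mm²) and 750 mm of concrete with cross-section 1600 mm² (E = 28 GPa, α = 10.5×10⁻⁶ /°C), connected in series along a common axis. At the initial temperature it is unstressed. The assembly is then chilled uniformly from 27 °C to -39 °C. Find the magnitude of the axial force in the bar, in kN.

Free thermal contraction of the whole bar: Σ αᵢΔT Lᵢ = 13.3×10⁻⁶×66×625 + 10.5×10⁻⁶×66×750 = 1.068 mm.
Since the ends are fixed, an axial force P builds up, equal in every segment, with P · Σ Lᵢ/(AᵢEᵢ) = δ_free.
The series flexibility is Σ Lᵢ/(AᵢEᵢ) = 625/(1675×198×10³) + 750/(1600×28×10³) = 1.863×10⁻⁵ mm/N.
So P = 1.068 / 1.863×10⁻⁵ = 57.36 kN, tensile.

P ≈ 57.4 kN (tensile)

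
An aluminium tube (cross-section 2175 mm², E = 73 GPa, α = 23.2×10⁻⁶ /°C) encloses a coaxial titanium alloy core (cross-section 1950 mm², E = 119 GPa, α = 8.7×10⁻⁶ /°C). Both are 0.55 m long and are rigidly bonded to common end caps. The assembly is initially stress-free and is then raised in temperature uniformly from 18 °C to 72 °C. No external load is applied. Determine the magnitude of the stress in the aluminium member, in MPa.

σ ≈ 33.9 MPa (compressive)

Equilibrium of a rigid end plate with no external load gives equal and opposite internal forces ±P in the two members. Since α_{aluminium} > α_{titanium alloy}, heating drives the aluminium into compression and the titanium alloy into tension.
Compatibility of the two members (thermal + elastic change equal): (α₁ − α₂)ΔT = P·[1/(A₁E₁) + 1/(A₂E₂)].
|α₁ − α₂|·ΔT = 14.5×10⁻⁶ × 54 = 0.000783.
1/(A₁E₁) + 1/(A₂E₂) = 1/(2175×73×10³) + 1/(1950×119×10³) = 1.061×10⁻⁸ N⁻¹.
So P = 0.000783 / 1.061×10⁻⁸ = 73.81 kN.
σ_{aluminium} = P/A₁ = 73810/2175 = 33.94 MPa, compressive.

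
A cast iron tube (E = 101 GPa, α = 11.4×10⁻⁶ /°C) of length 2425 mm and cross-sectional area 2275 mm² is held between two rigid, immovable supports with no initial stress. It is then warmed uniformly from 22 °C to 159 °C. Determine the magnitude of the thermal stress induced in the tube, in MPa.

σ ≈ 158 MPa (compressive)

The supports are rigid, so the total axial strain is zero. The restrained thermal strain is ε = αΔT = 11.4×10⁻⁶ × 137 = 1561.8×10⁻⁶.
σ = EαΔT = 101×10³ × 11.4×10⁻⁶ × 137 = 157.7 MPa (compressive; the tube is trying to expand).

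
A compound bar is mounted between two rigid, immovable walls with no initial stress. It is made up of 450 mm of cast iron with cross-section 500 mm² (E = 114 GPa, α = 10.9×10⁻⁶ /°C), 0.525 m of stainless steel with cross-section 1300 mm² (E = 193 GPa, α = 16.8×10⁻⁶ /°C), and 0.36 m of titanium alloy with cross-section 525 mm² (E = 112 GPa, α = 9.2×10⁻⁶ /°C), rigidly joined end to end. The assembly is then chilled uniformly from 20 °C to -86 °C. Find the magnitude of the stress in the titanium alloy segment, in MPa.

σ ≈ 214 MPa (tensile)

With the walls removed the bar would change length by δ_free = Σ αᵢΔT Lᵢ = 10.9×10⁻⁶×106×450 + 16.8×10⁻⁶×106×525 + 9.2×10⁻⁶×106×360 = 1.806 mm.
Since the ends are fixed, an axial force P builds up, equal in every segment, with P · Σ Lᵢ/(AᵢEᵢ) = δ_free.
The series flexibility is Σ Lᵢ/(AᵢEᵢ) = 450/(500×114×10³) + 525/(1300×193×10³) + 360/(525×112×10³) = 1.611×10⁻⁵ mm/N.
Hence P = δ_free / Σ(L/AE) = 1.806/1.611×10⁻⁵ = 112.1 kN (tensile).
σ_{titanium alloy} = P / A = 112100 / 525 = 213.5 MPa.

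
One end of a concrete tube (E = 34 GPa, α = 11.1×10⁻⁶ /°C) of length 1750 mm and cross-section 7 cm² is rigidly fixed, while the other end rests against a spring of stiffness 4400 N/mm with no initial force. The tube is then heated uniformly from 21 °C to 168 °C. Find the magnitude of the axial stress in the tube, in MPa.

If the spring were absent the tube would lengthen by αΔT L = 11.1×10⁻⁶ × 147 × 1750 = 2.855 mm.
Let P be the compressive force at the spring. The tube shortens elastically by PL/(AE) and the spring compresses by P/k; together these equal δ_free.
P [ L/(AE) + 1/k ] = δ_free → P [ 1750/(700×34×10³) + 1/(4400) ] = 2.855.
P = 2.855 / 0.0003008 = 9493 N.
σ = P/A = 9493/700 = 13.56 MPa.

σ ≈ 13.6 MPa (compressive)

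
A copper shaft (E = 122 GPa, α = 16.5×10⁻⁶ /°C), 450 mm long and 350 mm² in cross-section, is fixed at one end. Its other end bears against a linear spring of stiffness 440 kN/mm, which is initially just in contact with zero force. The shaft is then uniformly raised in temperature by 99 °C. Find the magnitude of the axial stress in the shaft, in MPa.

If the spring were absent the shaft would lengthen by αΔT L = 16.5×10⁻⁶ × 99 × 450 = 0.7351 mm.
With a force P in the spring, the elastic change of the shaft is PL/(AE) and that of the spring is P/k; compatibility requires their sum to equal δ_free.
So P = δ_free / [L/(AE) + 1/k] = 0.7351 / [ 450/(350×122×10³) + 1/(440×10³) ].
P = 0.7351 / 1.281×10⁻⁵ = 57380 N.
σ = P/A = 57380/350 = 163.9 MPa.

σ ≈ 164 MPa (compressive)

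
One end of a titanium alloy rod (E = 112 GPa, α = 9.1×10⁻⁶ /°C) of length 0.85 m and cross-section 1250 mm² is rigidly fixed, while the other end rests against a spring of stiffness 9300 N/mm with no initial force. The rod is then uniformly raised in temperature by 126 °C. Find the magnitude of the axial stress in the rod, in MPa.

σ ≈ 6.86 MPa (compressive)

If the spring were absent the rod would lengthen by αΔT L = 9.1×10⁻⁶ × 126 × 850 = 0.9746 mm.
With a force P in the spring, the elastic change of the rod is PL/(AE) and that of the spring is P/k; compatibility requires their sum to equal δ_free.
So P = δ_free / [L/(AE) + 1/k] = 0.9746 / [ 850/(1250×112×10³) + 1/(9300) ].
P = 0.9746 / 0.0001136 = 8579 N.
σ = P/A = 8579/1250 = 6.864 MPa.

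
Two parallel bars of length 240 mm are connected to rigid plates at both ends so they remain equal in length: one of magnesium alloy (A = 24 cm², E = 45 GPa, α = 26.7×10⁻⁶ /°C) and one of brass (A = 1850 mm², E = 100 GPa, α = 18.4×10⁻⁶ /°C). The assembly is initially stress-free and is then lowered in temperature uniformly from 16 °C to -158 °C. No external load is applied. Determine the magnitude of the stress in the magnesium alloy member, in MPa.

The magnesium alloy has the larger α, so on cooling it would change length more than the brass if both were free. The rigid plates force a common final length, so the magnesium alloy is put into tension and the brass into compression, with equal and opposite forces P (no external load).
Equating the net (thermal + elastic) strains gives |α₁ − α₂|·ΔT = P·[1/(A₁E₁) + 1/(A₂E₂)].
|α₁ − α₂|·ΔT = 8.3×10⁻⁶ × 174 = 0.001444.
1/(A₁E₁) + 1/(A₂E₂) = 1/(2400×45×10³) + 1/(1850×100×10³) = 1.466×10⁻⁸ N⁻¹.
So P = 0.001444 / 1.466×10⁻⁸ = 98.48 kN.
σ_{magnesium alloy} = P/A₁ = 98480/2400 = 41.03 MPa, tensile.

σ ≈ 41 MPa (tensile)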